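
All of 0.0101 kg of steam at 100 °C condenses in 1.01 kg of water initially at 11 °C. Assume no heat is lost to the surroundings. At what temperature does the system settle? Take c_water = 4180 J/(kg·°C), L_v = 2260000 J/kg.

Let T be the final temperature. ΣQ_i = 0:
steam→water at 100 °C releases m L_v = 0.0101·2260000 = 22826; condensed water 100 °C→T: 42.22(T − 100); water warms: 1.01·4180·(T − 11) = 4221.8(T − 11)
4264 T = 22826 + 4221.8 + 46440 = 73488
T ≈ 17.23 °C, under the boiling point, so the assumption holds.

T_f ≈ 17.2 °C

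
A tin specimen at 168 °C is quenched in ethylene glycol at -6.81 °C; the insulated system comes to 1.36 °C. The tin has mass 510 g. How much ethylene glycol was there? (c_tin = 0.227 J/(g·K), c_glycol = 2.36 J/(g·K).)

m ≈ 1000 g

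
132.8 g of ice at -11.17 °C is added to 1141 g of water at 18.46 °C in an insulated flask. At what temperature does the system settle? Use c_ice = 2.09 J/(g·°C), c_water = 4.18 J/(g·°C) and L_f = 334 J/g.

T_f ≈ 7.6 °C

Taking heat into each body as positive, Σ m c ΔT = 0:
ice -11.17→0 °C: 132.8·2.09·11.17 = 3100.3
  fusion: m_ice L_f = 132.8·334 = 44355
  warm the meltwater: 555.1 T
  water: 4769.4(T − 18.46)
5324.5 T = 88043 − 47455 = 40587
T ≈ 7.62 °C (positive, so assuming full melt was valid).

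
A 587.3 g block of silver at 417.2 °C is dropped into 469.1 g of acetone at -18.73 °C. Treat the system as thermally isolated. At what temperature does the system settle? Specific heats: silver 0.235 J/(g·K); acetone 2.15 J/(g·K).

Let T be the final temperature. ΣQ_i = 0:
587.3×0.235×(T − 417.2) + 469.1×2.15×(T − (-18.73)) = 0
138.02(T − 417.2) + 1008.6(T − (-18.73)) = 0
(138.02 + 1008.6) T = 138.02×417.2 + 1008.6×(-18.73)
T = 38690/1146.6 ≈ 33.74 °C

T_f ≈ 33.7 °C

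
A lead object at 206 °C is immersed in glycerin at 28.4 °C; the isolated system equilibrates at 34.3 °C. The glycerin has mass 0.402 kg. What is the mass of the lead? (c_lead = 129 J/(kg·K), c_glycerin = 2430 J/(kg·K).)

|Q_lead| = |Q_glycerin|:
m×129×(206 − 34.3) = 0.402×2430×(34.3 − 28.4)
22149 m = 5763.5  ⇒  m ≈ 0.2602 kg

m ≈ 0.26 kg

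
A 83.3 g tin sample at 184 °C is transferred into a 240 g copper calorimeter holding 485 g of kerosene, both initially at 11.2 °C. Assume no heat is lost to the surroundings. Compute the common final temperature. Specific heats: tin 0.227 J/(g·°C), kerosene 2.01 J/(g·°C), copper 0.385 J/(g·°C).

Heat gained plus heat lost sum to zero:
83.3·0.227·(T − 184) + 485·2.01·(T − 11.2) + 240·0.385·(T − 11.2) = 0
18.91(T − 184) + 974.85(T − 11.2) + 92.4(T − 11.2) = 0
1086.2 T = 15432
T = 15432 / 1086.2 = 14.2 °C

T_f ≈ 14.2 °C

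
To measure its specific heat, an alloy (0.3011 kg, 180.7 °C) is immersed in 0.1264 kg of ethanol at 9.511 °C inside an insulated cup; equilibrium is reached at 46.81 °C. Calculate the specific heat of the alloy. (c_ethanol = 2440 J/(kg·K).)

m_s c (T_s − T_f) = m_ethanol c_ethanol (T_f − T_0):
0.3011·c·(180.7 − 46.81) = 0.1264·2440·(46.81 − 9.511)
40.31 c = 11504  ⇒  c ≈ 285.3 J/(kg·K)

c ≈ 285 J/(kg·K)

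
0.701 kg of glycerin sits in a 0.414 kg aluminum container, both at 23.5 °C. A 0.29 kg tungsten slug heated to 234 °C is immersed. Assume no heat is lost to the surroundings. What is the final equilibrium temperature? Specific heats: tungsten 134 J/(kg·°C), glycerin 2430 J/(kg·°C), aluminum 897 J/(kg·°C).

Taking heat into each body as positive, Σ m c ΔT = 0:
0.29×134×(T − 234) + 0.701×2430×(T − 23.5) + 0.414×897×(T − 23.5) = 0
38.86(T − 234) + 1703.4(T − 23.5) + 371.36(T − 23.5) = 0
2113.6 T = 57851
T ≈ 27.37 °C

T_f ≈ 27.4 °C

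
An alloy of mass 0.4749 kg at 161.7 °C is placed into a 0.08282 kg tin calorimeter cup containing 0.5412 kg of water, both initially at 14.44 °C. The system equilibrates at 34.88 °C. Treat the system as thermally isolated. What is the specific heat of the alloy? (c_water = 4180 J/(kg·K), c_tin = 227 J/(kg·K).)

Let T be the final temperature. ΣQ_i = 0:
0.4749·c·(34.88 − 161.7) + 0.5412·4180·(34.88 − 14.44) + 0.08282·227·(34.88 − 14.44) = 0
-60.23 c = -46624
c = -46624/-60.23 ≈ 774.1 J/(kg·K)

c ≈ 774 J/(kg·K)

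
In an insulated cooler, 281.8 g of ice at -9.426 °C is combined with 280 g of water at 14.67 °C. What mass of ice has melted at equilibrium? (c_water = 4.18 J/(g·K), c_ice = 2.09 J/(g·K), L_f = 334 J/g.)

m_melted ≈ 34.8 g

Heat available from the water dropping to 0 °C: 280·4.18·14.67 = 17170 J.
Warming the ice to 0 °C takes 281.8·2.09·9.426 = 5551.6 J, leaving 11618 J for melting.
Fully melting the ice requires m_ice L_f = 281.8·334 = 94121 J.
That's not enough to melt it all — equilibrium is at 0 °C with ice remaining.
Mass melted = 11618/334 ≈ 34.79 g.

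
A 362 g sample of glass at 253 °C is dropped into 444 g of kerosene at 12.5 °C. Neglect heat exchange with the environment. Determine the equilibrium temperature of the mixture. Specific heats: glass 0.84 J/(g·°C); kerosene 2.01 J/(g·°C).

T_f ≈ 73.6 °C

Setting the total heat transfer to zero:
362×0.84×(T − 253) + 444×2.01×(T − 12.5) = 0
(304.08 + 892.44) T = 304.08×253 + 892.44×12.5
T = 88088/1196.5 ≈ 73.62 °C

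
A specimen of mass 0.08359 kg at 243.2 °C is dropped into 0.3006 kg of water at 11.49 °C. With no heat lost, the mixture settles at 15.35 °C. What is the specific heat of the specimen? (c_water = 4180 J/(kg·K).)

Taking heat into each body as positive, Σ m c ΔT = 0:
0.08359·c·(15.35 − 243.2) + 0.3006·4180·(15.35 − 11.49) = 0
-19.05 c = -4850.1
c = -4850.1/-19.05 ≈ 254.7 J/(kg·K)

c ≈ 255 J/(kg·K)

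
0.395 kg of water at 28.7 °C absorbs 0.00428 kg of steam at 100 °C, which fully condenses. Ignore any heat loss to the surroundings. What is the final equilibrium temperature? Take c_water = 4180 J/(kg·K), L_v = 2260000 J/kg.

Conservation of energy gives ΣQ = 0:
latent heat released on condensation: 0.00428·2260000 = 9672.8
  condensed water 100 °C→T: 17.89(T − 100)
  water warms: 0.395·4180·(T − 28.7) = 1651.1(T − 28.7)
1669 T = 9672.8 + 1789 + 47387 = 58848
T ≈ 35.26 °C — below 100 °C, confirming all the steam condensed.

T_f ≈ 35.3 °C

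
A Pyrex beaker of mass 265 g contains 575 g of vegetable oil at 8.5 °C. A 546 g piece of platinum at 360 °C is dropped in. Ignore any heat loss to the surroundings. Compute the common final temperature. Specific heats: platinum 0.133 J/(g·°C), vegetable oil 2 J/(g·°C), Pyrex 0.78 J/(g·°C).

Taking heat into each body as positive, Σ m c ΔT = 0:
546×0.133×(T − 360) + 575×2×(T − 8.5) + 265×0.78×(T − 8.5) = 0
72.62(T − 360) + 1150(T − 8.5) + 206.7(T − 8.5) = 0
(72.62 + 1150 + 206.7) T = 72.62×360 + 1150×8.5 + 206.7×8.5
T = 37674 / 1429.3 = 26.4 °C

T_f ≈ 26.4 °C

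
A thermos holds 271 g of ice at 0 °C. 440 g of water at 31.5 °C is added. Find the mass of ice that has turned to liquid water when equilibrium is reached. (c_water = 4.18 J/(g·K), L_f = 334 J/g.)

m_melted ≈ 173 g

Water can give up m c ΔT = 440·4.18·31.5 = 57935 J before reaching 0 °C.
Fully melting the ice requires m_ice L_f = 271·334 = 90514 J.
Since 57935 < 90514 J, not all the ice melts; equilibrium is at 0 °C.
m_melt = 57935 / L_f = 173.5 g.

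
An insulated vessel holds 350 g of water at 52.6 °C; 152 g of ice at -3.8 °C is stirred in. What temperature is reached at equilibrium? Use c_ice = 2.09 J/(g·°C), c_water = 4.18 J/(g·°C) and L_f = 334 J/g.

T_f ≈ 11.9 °C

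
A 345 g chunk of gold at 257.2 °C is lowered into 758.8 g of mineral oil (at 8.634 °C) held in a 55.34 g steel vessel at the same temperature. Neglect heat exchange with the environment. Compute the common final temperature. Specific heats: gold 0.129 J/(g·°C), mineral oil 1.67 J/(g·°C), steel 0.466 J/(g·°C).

Energy conservation, ΣQ = 0:
345·0.129·(T − 257.2) + 758.8·1.67·(T − 8.634) + 55.34·0.466·(T − 8.634) = 0
1337.5 T = 22610
T ≈ 16.91 °C

T_f ≈ 16.9 °C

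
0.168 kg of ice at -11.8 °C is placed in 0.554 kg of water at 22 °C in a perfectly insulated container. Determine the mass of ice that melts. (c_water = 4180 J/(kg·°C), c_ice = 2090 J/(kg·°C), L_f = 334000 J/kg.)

Cooling the water to 0 °C releases 0.554×4180×22 = 50946 J.
Warming the ice to 0 °C takes 0.168×2090×11.8 = 4143.2 J, leaving 46803 J for melting.
To melt every bit of ice: 0.168×334000 = 56112 J.
46803 J < 56112 J, so only part of the ice melts and the system sits at 0 °C.
m_melted×334000 = 46803  ⇒  m_melted ≈ 0.1401 kg.

m_melted ≈ 0.14 kg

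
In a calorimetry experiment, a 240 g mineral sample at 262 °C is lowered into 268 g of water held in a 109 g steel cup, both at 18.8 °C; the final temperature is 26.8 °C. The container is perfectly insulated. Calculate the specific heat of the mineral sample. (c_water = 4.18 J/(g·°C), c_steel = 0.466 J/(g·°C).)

Taking heat into each body as positive, Σ m c ΔT = 0:
240×c×(26.8 − 262) + 268×4.18×(26.8 − 18.8) + 109×0.466×(26.8 − 18.8) = 0
-56448 c = -9368.3
c = -9368.3/-56448 ≈ 0.166 J/(g·°C)

c ≈ 0.166 J/(g·°C)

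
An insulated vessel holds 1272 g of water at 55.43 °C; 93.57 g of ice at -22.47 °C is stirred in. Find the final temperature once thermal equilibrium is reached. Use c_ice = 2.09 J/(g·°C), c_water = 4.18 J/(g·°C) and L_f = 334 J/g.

Net heat exchanged in the isolated system is zero:
ice -22.47→0 °C: 93.57×2.09×22.47 = 4394.3; melt ice: 93.57×334 = 31252; meltwater 0→T: 93.57×4.18×T = 391.12 T; water: 5317(T − 55.43)
5708.1 T = 294719 − 35647 = 259072
T ≈ 45.39 °C. Since T > 0 °C, the all-ice-melts assumption holds.

T_f ≈ 45.4 °C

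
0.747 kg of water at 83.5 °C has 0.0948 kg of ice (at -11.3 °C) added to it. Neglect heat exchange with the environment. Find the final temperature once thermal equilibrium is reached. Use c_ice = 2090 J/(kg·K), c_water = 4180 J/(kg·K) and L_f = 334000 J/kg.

T_f ≈ 64.5 °C

Sum of m c ΔT and latent-heat terms is zero:
warm ice to 0 °C: 0.0948×2090×(0 − (-11.3)) = 2238.9
  melt ice: 0.0948×334000 = 31663
  warm the meltwater: 396.26 T
  water: 3122.5(T − 83.5)
3518.7 T = 260725 − 33902 = 226823
T ≈ 64.46 °C — above 0 °C, consistent with complete melting.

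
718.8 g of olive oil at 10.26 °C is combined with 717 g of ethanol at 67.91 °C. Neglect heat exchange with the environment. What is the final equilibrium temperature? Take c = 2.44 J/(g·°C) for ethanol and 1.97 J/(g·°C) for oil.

T_f ≈ 42.1 °C

T_f = Σ m_i c_i T_i / Σ m_i c_i:
T_f = (1749.5×67.91 + 1416×10.26) / (1749.5 + 1416)
    = 133336 / 3165.5 ≈ 42.12 °C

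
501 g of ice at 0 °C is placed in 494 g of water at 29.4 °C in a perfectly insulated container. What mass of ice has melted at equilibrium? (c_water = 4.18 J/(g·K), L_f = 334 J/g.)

m_melted ≈ 182 g

Cooling the water to 0 °C releases 494·4.18·29.4 = 60709 J.
To melt every bit of ice: 501·334 = 167334 J.
That's not enough to melt it all — equilibrium is at 0 °C with ice remaining.
Mass melted = 60709/334 ≈ 181.8 g.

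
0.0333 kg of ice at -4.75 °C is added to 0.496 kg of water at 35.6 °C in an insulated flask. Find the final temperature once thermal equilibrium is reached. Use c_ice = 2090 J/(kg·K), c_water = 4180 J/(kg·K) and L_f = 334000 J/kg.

Net heat exchanged in the isolated system is zero:
warm ice to 0 °C: 0.0333×2090×(0 − (-4.75)) = 330.59
  fusion: m_ice L_f = 0.0333×334000 = 11122
  meltwater 0→T: 0.0333×4180×T = 139.19 T
  water cools: 0.496×4180×(T − 35.6) = 2073.3(T − 35.6)
2212.5 T = 73809 − 11453 = 62356
T ≈ 28.18 °C — above 0 °C, consistent with complete melting.

T_f ≈ 28.2 °C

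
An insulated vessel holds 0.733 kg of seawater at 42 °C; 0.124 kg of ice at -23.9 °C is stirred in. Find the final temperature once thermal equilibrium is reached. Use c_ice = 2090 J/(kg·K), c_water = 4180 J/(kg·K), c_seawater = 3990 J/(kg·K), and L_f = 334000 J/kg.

T_f ≈ 21.8 °C

Heat gained plus heat lost sum to zero:
ice -23.9→0 °C: 0.124×2090×23.9 = 6193.9; fusion: m_ice L_f = 0.124×334000 = 41416; meltwater 0→T: 0.124×4180×T = 518.32 T; seawater cools: 0.733×3990×(T − 42) = 2924.7(T − 42)
3443 T = 122836 − 47610 = 75226
T ≈ 21.85 °C. Since T > 0 °C, the all-ice-melts assumption holds.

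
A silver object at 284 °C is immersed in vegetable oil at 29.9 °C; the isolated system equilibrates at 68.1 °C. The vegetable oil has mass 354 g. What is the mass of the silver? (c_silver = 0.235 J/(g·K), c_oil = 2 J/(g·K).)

m ≈ 533 g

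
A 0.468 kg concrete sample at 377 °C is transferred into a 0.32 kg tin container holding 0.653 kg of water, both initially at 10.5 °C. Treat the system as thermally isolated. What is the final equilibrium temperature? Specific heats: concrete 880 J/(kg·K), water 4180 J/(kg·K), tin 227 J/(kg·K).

T_f ≈ 57.5 °C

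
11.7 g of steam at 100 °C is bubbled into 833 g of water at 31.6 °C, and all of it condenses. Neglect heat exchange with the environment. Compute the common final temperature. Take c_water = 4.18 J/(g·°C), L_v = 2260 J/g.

Heat gained plus heat lost sum to zero:
condense steam: −11.7×2260 = −26442; condensed water 100 °C→T: 48.91(T − 100); original water: 3481.9(T − 31.6)
3530.8 T = 26442 + 4890.6 + 110029 = 141362
T ≈ 40.04 °C — below 100 °C, confirming all the steam condensed.

T_f ≈ 40.0 °C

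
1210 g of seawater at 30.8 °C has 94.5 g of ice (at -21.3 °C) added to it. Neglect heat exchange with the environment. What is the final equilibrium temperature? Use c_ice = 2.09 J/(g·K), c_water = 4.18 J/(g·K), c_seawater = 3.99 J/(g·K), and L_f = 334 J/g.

Setting the total heat transfer to zero:
warm ice to 0 °C: 94.5×2.09×(0 − (-21.3)) = 4206.9; latent heat to melt: 94.5×334 = 31563; meltwater 0→T: 94.5×4.18×T = 395.01 T; seawater cools: 1210×3.99×(T − 30.8) = 4827.9(T − 30.8)
5222.9 T = 148699 − 35770 = 112929
T ≈ 21.62 °C (positive, so assuming full melt was valid).

T_f ≈ 21.6 °C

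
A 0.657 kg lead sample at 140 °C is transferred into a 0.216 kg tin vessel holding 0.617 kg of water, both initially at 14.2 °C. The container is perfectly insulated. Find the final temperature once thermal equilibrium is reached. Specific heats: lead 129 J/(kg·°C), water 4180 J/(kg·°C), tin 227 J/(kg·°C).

T_f ≈ 18.1 °C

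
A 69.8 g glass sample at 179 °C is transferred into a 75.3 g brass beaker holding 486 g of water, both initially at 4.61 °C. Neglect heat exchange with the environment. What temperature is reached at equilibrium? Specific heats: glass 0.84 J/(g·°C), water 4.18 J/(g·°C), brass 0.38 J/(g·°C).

T_f ≈ 9.4 °C

Net heat exchanged in the isolated system is zero:
69.8*0.84*(T − 179) + 486*4.18*(T − 4.61) + 75.3*0.38*(T − 4.61) = 0
58.63(T − 179) + 2031.5(T − 4.61) + 28.61(T − 4.61) = 0
2118.7 T = 19992
T ≈ 9.44 °C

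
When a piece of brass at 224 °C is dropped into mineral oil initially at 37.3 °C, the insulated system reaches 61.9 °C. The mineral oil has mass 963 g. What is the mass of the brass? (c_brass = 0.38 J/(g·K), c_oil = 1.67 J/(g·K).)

m ≈ 642 g

|Q_brass| = |Q_oil|:
m·0.38·(224 − 61.9) = 963·1.67·(61.9 − 37.3)
61.6 m = 39562  ⇒  m ≈ 642.3 g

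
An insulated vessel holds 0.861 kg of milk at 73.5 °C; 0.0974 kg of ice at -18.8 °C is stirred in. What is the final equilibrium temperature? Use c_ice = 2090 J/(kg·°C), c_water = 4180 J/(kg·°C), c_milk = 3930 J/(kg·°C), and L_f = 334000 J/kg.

T_f ≈ 56.0 °C

Energy conservation, ΣQ = 0:
ice -18.8→0 °C: 0.0974×2090×18.8 = 3827; melt ice: 0.0974×334000 = 32532; meltwater 0→T: 0.0974×4180×T = 407.13 T; milk: 3383.7(T − 73.5)
3790.9 T = 248704 − 36359 = 212346
T ≈ 56.02 °C — above 0 °C, consistent with complete melting.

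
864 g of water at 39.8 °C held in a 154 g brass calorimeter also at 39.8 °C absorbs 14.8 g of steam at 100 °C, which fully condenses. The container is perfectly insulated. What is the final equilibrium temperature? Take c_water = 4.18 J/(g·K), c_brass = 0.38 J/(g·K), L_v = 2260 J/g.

T_f ≈ 49.8 °C

Net heat exchanged in the isolated system is zero:
condense steam: −14.8×2260 = −33448; condensate cools 100→T: 14.8×4.18×(T − 100) = 61.86(T − 100); water warms: 864×4.18×(T − 39.8) = 3611.5(T − 39.8); cup: 58.52(T − 39.8)
3731.9 T = 33448 + 6186.4 + 146068 = 185702
T ≈ 49.76 °C (< 100 °C, so full condensation is consistent).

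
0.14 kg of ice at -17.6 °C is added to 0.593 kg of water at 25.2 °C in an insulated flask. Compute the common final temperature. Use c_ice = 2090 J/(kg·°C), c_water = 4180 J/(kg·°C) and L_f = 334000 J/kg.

Energy conservation, ΣQ = 0:
warm ice to 0 °C: 0.14×2090×(0 − (-17.6)) = 5149.8; latent heat to melt: 0.14×334000 = 46760; warm the meltwater: 585.2 T; water cools: 0.593×4180×(T − 25.2) = 2478.7(T − 25.2)
3063.9 T = 62464 − 51910 = 10554
T ≈ 3.44 °C — above 0 °C, consistent with complete melting.

T_f ≈ 3.4 °C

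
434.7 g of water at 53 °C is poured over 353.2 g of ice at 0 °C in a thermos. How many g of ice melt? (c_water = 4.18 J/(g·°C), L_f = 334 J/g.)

m_melted ≈ 288 g

Heat available from the water dropping to 0 °C: 434.7·4.18·53 = 96303 J.
Fully melting the ice requires m_ice L_f = 353.2·334 = 117969 J.
Since 96303 < 117969 J, not all the ice melts; equilibrium is at 0 °C.
Mass melted = 96303/334 ≈ 288.3 g.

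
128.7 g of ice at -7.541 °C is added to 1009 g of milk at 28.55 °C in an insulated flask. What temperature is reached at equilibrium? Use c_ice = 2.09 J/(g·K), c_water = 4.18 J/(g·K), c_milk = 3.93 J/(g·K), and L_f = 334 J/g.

Net heat exchanged in the isolated system is zero:
ice -7.541→0 °C: 128.7×2.09×7.541 = 2028.4
  fusion: m_ice L_f = 128.7×334 = 42986
  warm the meltwater: 537.97 T
  milk: 3965.4(T − 28.55)
4503.3 T = 113211 − 45014 = 68197
T ≈ 15.14 °C (positive, so assuming full melt was valid).

T_f ≈ 15.1 °C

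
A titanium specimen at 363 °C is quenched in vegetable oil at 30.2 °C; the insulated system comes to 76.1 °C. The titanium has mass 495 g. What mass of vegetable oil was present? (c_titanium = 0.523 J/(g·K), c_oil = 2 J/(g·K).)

Heat lost by the titanium = heat gained by the oil:
495×0.523×(363 − 76.1) = m×2×(76.1 − 30.2)
91.8 m = 74274  ⇒  m ≈ 809.1 g

m ≈ 809 g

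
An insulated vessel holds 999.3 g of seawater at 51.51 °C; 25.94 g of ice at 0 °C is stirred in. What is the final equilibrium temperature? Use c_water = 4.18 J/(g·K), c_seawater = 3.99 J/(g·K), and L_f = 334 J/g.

Conservation of energy gives ΣQ = 0:
melt ice: 25.94×334 = 8664; warm the meltwater: 108.43 T; seawater: 3987.2(T − 51.51)
4095.6 T = 205381 − 8664 = 196717
T ≈ 48.03 °C (positive, so assuming full melt was valid).

T_f ≈ 48.0 °C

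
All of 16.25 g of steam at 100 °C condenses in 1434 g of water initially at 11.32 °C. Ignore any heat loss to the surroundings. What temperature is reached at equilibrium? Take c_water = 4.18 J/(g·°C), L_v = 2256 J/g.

T_f ≈ 18.4 °C

Sum of m c ΔT and latent-heat terms is zero:
latent heat released on condensation: 16.25×2256 = 36660
  condensate cools 100→T: 16.25×4.18×(T − 100) = 67.92(T − 100)
  water warms: 1434×4.18×(T − 11.32) = 5994.1(T − 11.32)
6062 T = 36660 + 6792.5 + 67853 = 111306
T ≈ 18.36 °C (< 100 °C, so full condensation is consistent).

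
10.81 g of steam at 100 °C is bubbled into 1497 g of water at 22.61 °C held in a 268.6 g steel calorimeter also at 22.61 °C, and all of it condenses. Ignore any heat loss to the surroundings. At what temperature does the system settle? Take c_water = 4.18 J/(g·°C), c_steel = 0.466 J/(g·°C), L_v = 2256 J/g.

Energy conservation, ΣQ = 0:
latent heat released on condensation: 10.81×2256 = 24387; condensed water 100 °C→T: 45.19(T − 100); water warms: 1497×4.18×(T − 22.61) = 6257.5(T − 22.61); cup: 125.17(T − 22.61)
6427.8 T = 24387 + 4518.6 + 144311 = 173217
T ≈ 26.95 °C, under the boiling point, so the assumption holds.

T_f ≈ 26.9 °C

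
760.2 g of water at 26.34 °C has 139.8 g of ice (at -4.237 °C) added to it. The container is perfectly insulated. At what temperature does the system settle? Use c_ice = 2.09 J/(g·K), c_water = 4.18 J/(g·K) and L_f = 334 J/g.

Setting the total heat transfer to zero:
ice -4.237→0 °C: 139.8×2.09×4.237 = 1238; latent heat to melt: 139.8×334 = 46693; warm the meltwater: 584.36 T; water cools: 760.2×4.18×(T − 26.34) = 3177.6(T − 26.34)
3762 T = 83699 − 47931 = 35768
T ≈ 9.51 °C (positive, so assuming full melt was valid).

T_f ≈ 9.5 °C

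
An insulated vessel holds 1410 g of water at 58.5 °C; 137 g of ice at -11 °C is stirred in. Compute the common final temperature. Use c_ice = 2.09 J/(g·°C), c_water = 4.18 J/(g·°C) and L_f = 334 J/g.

Energy balance with sensible and latent terms:
ice -11→0 °C: 137·2.09·11 = 3149.6
  fusion: m_ice L_f = 137·334 = 45758
  meltwater 0→T: 137·4.18·T = 572.66 T
  water: 5893.8(T − 58.5)
6466.5 T = 344787 − 48908 = 295880
T ≈ 45.76 °C — above 0 °C, consistent with complete melting.

T_f ≈ 45.8 °C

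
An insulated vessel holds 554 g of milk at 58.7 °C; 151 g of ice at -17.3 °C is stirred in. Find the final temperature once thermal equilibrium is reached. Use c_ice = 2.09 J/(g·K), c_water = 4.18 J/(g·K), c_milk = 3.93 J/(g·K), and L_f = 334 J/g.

Setting the total heat transfer to zero:
ice -17.3→0 °C: 151·2.09·17.3 = 5459.7; latent heat to melt: 151·334 = 50434; warm the meltwater: 631.18 T; milk: 2177.2(T − 58.7)
2808.4 T = 127803 − 55894 = 71909
T ≈ 25.61 °C — above 0 °C, consistent with complete melting.

T_f ≈ 25.6 °C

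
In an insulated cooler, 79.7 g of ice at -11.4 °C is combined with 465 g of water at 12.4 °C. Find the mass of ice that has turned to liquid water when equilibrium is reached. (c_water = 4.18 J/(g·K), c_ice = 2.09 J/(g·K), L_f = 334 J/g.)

m_melted ≈ 66.5 g

Heat available from the water dropping to 0 °C: 465·4.18·12.4 = 24102 J.
Of that, 79.7·2.09·11.4 = 1898.9 J goes to bring the ice to 0 °C, leaving 22203 J.
Melting all 79.7 g of ice would need 79.7·334 = 26620 J.
Since 22203 < 26620 J, not all the ice melts; equilibrium is at 0 °C.
Mass melted = 22203/334 ≈ 66.48 g.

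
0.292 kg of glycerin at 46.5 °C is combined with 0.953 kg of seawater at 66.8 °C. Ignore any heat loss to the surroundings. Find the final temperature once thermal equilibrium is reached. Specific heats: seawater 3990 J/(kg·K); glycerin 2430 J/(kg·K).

With ΣQ=0 the equilibrium temperature is the m·c-weighted mean:
T_f = (3802.5·66.8 + 709.56·46.5) / (3802.5 + 709.56)
    = 287000 / 4512 ≈ 63.61 °C

T_f ≈ 63.6 °C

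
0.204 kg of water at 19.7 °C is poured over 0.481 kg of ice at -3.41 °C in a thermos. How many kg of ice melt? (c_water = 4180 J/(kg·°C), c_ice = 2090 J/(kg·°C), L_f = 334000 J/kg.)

m_melted ≈ 0.04 kg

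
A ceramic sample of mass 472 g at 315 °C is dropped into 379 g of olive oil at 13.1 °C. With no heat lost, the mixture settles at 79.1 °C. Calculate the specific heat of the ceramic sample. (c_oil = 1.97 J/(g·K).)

c ≈ 0.443 J/(g·K)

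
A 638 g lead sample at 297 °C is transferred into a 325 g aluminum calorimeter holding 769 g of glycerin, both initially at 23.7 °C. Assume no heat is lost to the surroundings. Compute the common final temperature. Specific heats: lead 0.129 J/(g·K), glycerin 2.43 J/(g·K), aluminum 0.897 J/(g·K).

Heat gained plus heat lost sum to zero:
638·0.129·(T − 297) + 769·2.43·(T − 23.7) + 325·0.897·(T − 23.7) = 0
2242.5 T = 75640
T = 75640/2242.5 ≈ 33.73 °C

T_f ≈ 33.7 °C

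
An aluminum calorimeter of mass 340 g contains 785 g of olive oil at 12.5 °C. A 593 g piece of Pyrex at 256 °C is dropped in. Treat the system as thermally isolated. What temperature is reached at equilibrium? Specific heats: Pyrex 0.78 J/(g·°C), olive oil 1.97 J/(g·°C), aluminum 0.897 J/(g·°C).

T_f ≈ 61.2 °C

T_f is the heat-capacity-weighted average of the initial temperatures:
T_f = (462.54·256 + 1546.5·12.5 + 304.98·12.5) / (462.54 + 1546.5 + 304.98)
    = 141553 / 2314 ≈ 61.17 °C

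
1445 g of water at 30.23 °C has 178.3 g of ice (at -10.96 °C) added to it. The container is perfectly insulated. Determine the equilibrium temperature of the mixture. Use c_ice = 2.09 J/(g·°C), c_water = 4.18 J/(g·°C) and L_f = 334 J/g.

Taking heat into each body as positive, Σ m c ΔT = 0:
warm ice to 0 °C: 178.3×2.09×(0 − (-10.96)) = 4084.2
  latent heat to melt: 178.3×334 = 59552
  meltwater 0→T: 178.3×4.18×T = 745.29 T
  water cools: 1445×4.18×(T − 30.23) = 6040.1(T − 30.23)
6785.4 T = 182592 − 63636 = 118956
T ≈ 17.53 °C — above 0 °C, consistent with complete melting.

T_f ≈ 17.5 °C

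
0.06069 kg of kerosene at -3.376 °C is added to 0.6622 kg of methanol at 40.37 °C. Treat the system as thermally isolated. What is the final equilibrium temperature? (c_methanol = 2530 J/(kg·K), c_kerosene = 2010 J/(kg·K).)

T_f ≈ 37.4 °C

Heat lost by the methanol equals heat gained by the kerosene:
0.6622×2530×(40.37 − T) = 0.06069×2010×(T − (-3.376))
1675.4(40.37 − T) = 121.99(T − (-3.376))
1797.4 T = 67223  ⇒  T ≈ 37.40 °C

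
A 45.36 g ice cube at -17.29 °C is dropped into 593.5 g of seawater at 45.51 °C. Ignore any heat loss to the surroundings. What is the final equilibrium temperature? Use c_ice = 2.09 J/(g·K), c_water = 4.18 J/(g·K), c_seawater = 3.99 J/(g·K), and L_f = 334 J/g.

T_f ≈ 35.6 °C

Taking heat into each body as positive, Σ m c ΔT = 0:
ice -17.29→0 °C: 45.36×2.09×17.29 = 1639.1
  latent heat to melt: 45.36×334 = 15150
  meltwater 0→T: 45.36×4.18×T = 189.6 T
  seawater: 2368.1(T − 45.51)
2557.7 T = 107771 − 16789 = 90981
T ≈ 35.57 °C — above 0 °C, consistent with complete melting.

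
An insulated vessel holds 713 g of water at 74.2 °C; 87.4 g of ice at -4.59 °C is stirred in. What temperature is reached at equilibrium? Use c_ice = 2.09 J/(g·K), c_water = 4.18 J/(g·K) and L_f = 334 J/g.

T_f ≈ 57.1 °C

Setting the total heat transfer to zero:
ice -4.59→0 °C: 87.4×2.09×4.59 = 838.44
  fusion: m_ice L_f = 87.4×334 = 29192
  warm the meltwater: 365.33 T
  water cools: 713×4.18×(T − 74.2) = 2980.3(T − 74.2)
3345.7 T = 221141 − 30030 = 191111
T ≈ 57.12 °C (positive, so assuming full melt was valid).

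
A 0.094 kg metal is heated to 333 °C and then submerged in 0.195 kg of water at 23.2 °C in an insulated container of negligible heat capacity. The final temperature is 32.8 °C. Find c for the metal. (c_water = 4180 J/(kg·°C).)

m_s c (T_s − T_f) = m_water c_water (T_f − T_0):
0.094·c·(333 − 32.8) = 0.195·4180·(32.8 − 23.2)
28.22 c = 7825  ⇒  c ≈ 277.3 J/(kg·°C)

c ≈ 277 J/(kg·°C)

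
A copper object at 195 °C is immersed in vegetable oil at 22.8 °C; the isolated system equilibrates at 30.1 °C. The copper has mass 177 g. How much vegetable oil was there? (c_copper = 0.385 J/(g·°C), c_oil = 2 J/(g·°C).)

Heat gained plus heat lost sum to zero:
177×0.385×(30.1 − 195) + m×2×(30.1 − 22.8) = 0
14.6 m = 11237
m = 11237/14.6 ≈ 769.7 g

m ≈ 770 g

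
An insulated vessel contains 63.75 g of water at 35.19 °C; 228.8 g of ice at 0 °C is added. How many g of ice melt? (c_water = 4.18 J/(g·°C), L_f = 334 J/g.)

Heat available from the water dropping to 0 °C: 63.75·4.18·35.19 = 9377.3 J.
Melting all 228.8 g of ice would need 228.8·334 = 76419 J.
Since 9377.3 < 76419 J, not all the ice melts; equilibrium is at 0 °C.
m_melted·334 = 9377.3  ⇒  m_melted ≈ 28.08 g.

m_melted ≈ 28.1 g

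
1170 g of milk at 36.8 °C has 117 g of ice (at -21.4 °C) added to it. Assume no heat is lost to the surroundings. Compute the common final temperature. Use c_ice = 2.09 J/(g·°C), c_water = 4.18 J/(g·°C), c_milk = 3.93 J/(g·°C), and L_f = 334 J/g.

Setting the total heat transfer to zero:
ice -21.4→0 °C: 117×2.09×21.4 = 5232.9; melt ice: 117×334 = 39078; meltwater 0→T: 117×4.18×T = 489.06 T; milk cools: 1170×3.93×(T − 36.8) = 4598.1(T − 36.8)
5087.2 T = 169210 − 44311 = 124899
T ≈ 24.55 °C. Since T > 0 °C, the all-ice-melts assumption holds.

T_f ≈ 24.6 °C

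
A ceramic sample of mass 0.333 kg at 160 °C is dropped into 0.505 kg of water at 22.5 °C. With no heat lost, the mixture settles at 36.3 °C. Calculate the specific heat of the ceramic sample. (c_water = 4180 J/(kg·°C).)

c ≈ 707 J/(kg·°C)

Heat lost by the ceramic sample = heat gained by the water:
0.333×c×(160 − 36.3) = 0.505×4180×(36.3 − 22.5)
41.19 c = 29130  ⇒  c ≈ 707.2 J/(kg·°C)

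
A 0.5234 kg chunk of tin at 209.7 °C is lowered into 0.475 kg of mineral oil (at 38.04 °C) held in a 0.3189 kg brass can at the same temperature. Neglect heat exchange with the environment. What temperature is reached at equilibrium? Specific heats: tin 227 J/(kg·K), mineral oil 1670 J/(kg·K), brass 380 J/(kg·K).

T_f = Σ m_i c_i T_i / Σ m_i c_i:
T_f = (118.81*209.7 + 793.25*38.04 + 121.18*38.04) / (118.81 + 793.25 + 121.18)
    = 59700 / 1033.2 ≈ 57.78 °C

T_f ≈ 57.8 °C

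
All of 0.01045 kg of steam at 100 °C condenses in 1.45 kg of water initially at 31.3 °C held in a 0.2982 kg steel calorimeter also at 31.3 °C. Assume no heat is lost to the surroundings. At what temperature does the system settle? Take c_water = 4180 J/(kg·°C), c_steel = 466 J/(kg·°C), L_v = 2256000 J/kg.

T_f ≈ 35.6 °C

Sum of m c ΔT and latent-heat terms is zero:
condense steam: −0.01045×2256000 = −23575; condensate cools 100→T: 0.01045×4180×(T − 100) = 43.68(T − 100); water warms: 1.45×4180×(T − 31.3) = 6061(T − 31.3); cup: 138.96(T − 31.3)
6243.6 T = 23575 + 4368.1 + 194059 = 222002
T ≈ 35.56 °C, under the boiling point, so the assumption holds.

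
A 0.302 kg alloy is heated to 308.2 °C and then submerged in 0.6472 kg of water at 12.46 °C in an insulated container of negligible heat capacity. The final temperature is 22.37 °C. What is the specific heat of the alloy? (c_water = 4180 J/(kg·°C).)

Heat lost by the alloy = heat gained by the water:
0.302·c·(308.2 − 22.37) = 0.6472·4180·(22.37 − 12.46)
86.32 c = 26809  ⇒  c ≈ 310.6 J/(kg·°C)

c ≈ 311 J/(kg·°C)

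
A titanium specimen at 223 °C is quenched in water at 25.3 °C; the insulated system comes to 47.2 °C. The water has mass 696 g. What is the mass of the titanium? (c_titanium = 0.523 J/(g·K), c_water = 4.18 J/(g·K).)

m ≈ 693 g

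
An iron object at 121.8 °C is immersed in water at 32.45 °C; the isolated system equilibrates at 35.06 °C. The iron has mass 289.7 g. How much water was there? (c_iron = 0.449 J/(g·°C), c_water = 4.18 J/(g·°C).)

|Q_iron| = |Q_water|:
289.7×0.449×(121.8 − 35.06) = m×4.18×(35.06 − 32.45)
10.91 m = 11283  ⇒  m ≈ 1034 g

m ≈ 1030 g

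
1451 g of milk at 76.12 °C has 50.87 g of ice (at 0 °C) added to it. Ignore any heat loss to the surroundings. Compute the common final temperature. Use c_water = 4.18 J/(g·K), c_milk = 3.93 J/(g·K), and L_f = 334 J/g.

Setting the total heat transfer to zero:
fusion: m_ice L_f = 50.87×334 = 16991; warm the meltwater: 212.64 T; milk cools: 1451×3.93×(T − 76.12) = 5702.4(T − 76.12)
5915.1 T = 434069 − 16991 = 417078
T ≈ 70.51 °C. Since T > 0 °C, the all-ice-melts assumption holds.

T_f ≈ 70.5 °C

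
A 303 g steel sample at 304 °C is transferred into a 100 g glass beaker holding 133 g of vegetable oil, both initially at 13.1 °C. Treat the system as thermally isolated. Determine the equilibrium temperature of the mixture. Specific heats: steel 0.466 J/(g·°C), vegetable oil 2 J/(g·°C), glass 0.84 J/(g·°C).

T_f ≈ 96.7 °C

Heat gained plus heat lost sum to zero:
303*0.466*(T − 304) + 133*2*(T − 13.1) + 100*0.84*(T − 13.1) = 0
(141.2 + 266 + 84) T = 141.2*304 + 266*13.1 + 84*13.1
T ≈ 96.72 °C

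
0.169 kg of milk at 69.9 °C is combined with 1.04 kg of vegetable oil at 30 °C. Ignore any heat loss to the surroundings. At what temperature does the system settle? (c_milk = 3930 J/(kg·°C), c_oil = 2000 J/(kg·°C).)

|Q_milk| = |Q_oil|:
0.169×3930×(69.9 − T) = 1.04×2000×(T − 30)
664.17(69.9 − T) = 2080(T − 30)
2744.2 T = 108825  ⇒  T ≈ 39.66 °C

T_f ≈ 39.7 °C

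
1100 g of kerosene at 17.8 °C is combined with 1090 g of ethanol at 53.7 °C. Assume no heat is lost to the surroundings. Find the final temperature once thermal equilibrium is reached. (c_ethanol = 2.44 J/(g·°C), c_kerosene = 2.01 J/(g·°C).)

|Q_ethanol| = |Q_kerosene|:
1090×2.44×(53.7 − T) = 1100×2.01×(T − 17.8)
2659.6(53.7 − T) = 2211(T − 17.8)
4870.6 T = 182176  ⇒  T ≈ 37.40 °C

T_f ≈ 37.4 °C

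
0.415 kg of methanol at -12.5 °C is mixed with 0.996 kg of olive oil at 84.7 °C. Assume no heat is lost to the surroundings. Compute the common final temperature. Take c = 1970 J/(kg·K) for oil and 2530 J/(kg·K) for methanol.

Heat gained plus heat lost sum to zero:
0.996·1970·(T − 84.7) + 0.415·2530·(T − (-12.5)) = 0
(1962.1 + 1050) T = 1962.1·84.7 + 1050·(-12.5)
T = 153067/3012.1 ≈ 50.82 °C

T_f ≈ 50.8 °C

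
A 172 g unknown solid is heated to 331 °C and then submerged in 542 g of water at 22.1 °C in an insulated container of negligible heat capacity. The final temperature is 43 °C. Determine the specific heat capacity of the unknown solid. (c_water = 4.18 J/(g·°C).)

c ≈ 0.956 J/(g·°C)

m_s c (T_s − T_f) = m_water c_water (T_f − T_0):
172·c·(331 − 43) = 542·4.18·(43 − 22.1)
49536 c = 47350  ⇒  c ≈ 0.9559 J/(g·°C)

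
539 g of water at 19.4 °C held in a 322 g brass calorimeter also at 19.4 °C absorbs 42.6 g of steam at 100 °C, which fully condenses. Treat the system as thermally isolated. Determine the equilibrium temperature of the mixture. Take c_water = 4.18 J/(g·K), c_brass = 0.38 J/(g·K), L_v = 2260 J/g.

Sum of m c ΔT and latent-heat terms is zero:
latent heat released on condensation: 42.6×2260 = 96276; condensate cools 100→T: 42.6×4.18×(T − 100) = 178.07(T − 100); original water: 2253(T − 19.4); cup: 122.36(T − 19.4)
2553.4 T = 96276 + 17807 + 46082 = 160165
T ≈ 62.73 °C, under the boiling point, so the assumption holds.

T_f ≈ 62.7 °C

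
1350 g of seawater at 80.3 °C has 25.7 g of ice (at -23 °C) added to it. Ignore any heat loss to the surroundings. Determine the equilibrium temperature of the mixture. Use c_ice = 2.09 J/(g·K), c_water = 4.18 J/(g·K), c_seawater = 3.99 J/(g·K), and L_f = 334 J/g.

T_f ≈ 76.9 °C

Heat gained plus heat lost sum to zero:
warm ice to 0 °C: 25.7×2.09×(0 − (-23)) = 1235.4; melt ice: 25.7×334 = 8583.8; meltwater 0→T: 25.7×4.18×T = 107.43 T; seawater: 5386.5(T − 80.3)
5493.9 T = 432536 − 9819.2 = 422717
T ≈ 76.94 °C. Since T > 0 °C, the all-ice-melts assumption holds.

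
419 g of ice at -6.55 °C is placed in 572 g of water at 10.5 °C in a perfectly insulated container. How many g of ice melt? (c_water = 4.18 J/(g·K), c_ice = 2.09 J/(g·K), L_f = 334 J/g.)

Cooling the water to 0 °C releases 572×4.18×10.5 = 25105 J.
Warming the ice to 0 °C takes 419×2.09×6.55 = 5735.9 J, leaving 19369 J for melting.
Fully melting the ice requires m_ice L_f = 419×334 = 139946 J.
Since 19369 < 139946 J, not all the ice melts; equilibrium is at 0 °C.
m_melted×334 = 19369  ⇒  m_melted ≈ 57.99 g.

m_melted ≈ 58 g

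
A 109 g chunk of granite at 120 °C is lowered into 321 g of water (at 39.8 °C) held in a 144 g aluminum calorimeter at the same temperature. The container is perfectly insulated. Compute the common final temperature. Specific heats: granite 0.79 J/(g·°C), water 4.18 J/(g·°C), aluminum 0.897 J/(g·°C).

Heat gained plus heat lost sum to zero:
109×0.79×(T − 120) + 321×4.18×(T − 39.8) + 144×0.897×(T − 39.8) = 0
86.11(T − 120) + 1341.8(T − 39.8) + 129.17(T − 39.8) = 0
(86.11 + 1341.8 + 129.17) T = 86.11×120 + 1341.8×39.8 + 129.17×39.8
T ≈ 44.24 °C

T_f ≈ 44.2 °C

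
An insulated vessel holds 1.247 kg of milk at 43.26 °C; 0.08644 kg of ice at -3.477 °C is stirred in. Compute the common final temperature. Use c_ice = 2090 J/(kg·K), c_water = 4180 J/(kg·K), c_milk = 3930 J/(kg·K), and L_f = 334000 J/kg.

Net heat exchanged in the isolated system is zero:
ice -3.477→0 °C: 0.08644×2090×3.477 = 628.15; melt ice: 0.08644×334000 = 28871; warm the meltwater: 361.32 T; milk cools: 1.247×3930×(T − 43.26) = 4900.7(T − 43.26)
5262 T = 212005 − 29499 = 182506
T ≈ 34.68 °C — above 0 °C, consistent with complete melting.

T_f ≈ 34.7 °C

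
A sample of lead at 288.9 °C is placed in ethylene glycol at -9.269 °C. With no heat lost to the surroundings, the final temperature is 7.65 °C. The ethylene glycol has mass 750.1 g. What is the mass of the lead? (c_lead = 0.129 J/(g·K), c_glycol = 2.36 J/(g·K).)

|Q_lead| = |Q_glycol|:
m×0.129×(288.9 − 7.65) = 750.1×2.36×(7.65 − (-9.269))
36.28 m = 29951  ⇒  m ≈ 825.5 g

m ≈ 826 g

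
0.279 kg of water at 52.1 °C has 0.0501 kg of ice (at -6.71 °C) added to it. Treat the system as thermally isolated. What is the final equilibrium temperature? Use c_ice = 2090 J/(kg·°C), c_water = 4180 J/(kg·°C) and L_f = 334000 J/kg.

Setting the total heat transfer to zero:
ice -6.71→0 °C: 0.0501·2090·6.71 = 702.6; fusion: m_ice L_f = 0.0501·334000 = 16733; warm the meltwater: 209.42 T; water cools: 0.279·4180·(T − 52.1) = 1166.2(T − 52.1)
1375.6 T = 60760 − 17436 = 43324
T ≈ 31.49 °C — above 0 °C, consistent with complete melting.

T_f ≈ 31.5 °C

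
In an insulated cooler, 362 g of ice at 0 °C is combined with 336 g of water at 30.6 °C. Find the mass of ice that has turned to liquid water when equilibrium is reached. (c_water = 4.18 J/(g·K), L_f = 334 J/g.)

m_melted ≈ 129 g

Heat available from the water dropping to 0 °C: 336×4.18×30.6 = 42977 J.
Fully melting the ice requires m_ice L_f = 362×334 = 120908 J.
Since 42977 < 120908 J, not all the ice melts; equilibrium is at 0 °C.
Mass melted = 42977/334 ≈ 128.7 g.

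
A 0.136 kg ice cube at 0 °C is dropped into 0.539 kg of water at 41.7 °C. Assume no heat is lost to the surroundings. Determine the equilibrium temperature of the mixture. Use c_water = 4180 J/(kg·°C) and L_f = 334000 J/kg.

Conservation of energy gives ΣQ = 0:
fusion: m_ice L_f = 0.136·334000 = 45424
  warm the meltwater: 568.48 T
  water cools: 0.539·4180·(T − 41.7) = 2253(T − 41.7)
2821.5 T = 93951 − 45424 = 48527
T ≈ 17.20 °C. Since T > 0 °C, the all-ice-melts assumption holds.

T_f ≈ 17.2 °C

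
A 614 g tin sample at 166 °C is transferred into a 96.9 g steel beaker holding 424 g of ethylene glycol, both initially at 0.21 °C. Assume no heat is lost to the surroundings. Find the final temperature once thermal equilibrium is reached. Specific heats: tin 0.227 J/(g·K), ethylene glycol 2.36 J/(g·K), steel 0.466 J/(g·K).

T_f ≈ 19.7 °C

T_f = Σ m_i c_i T_i / Σ m_i c_i:
T_f = (139.38×166 + 1000.6×0.21 + 45.16×0.21) / (139.38 + 1000.6 + 45.16)
    = 23356 / 1185.2 ≈ 19.71 °C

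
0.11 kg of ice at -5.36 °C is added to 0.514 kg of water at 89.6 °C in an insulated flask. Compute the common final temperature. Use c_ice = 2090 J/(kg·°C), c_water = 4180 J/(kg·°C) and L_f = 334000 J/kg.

Net heat exchanged in the isolated system is zero:
warm ice to 0 °C: 0.11·2090·(0 − (-5.36)) = 1232.3
  melt ice: 0.11·334000 = 36740
  meltwater 0→T: 0.11·4180·T = 459.8 T
  water: 2148.5(T − 89.6)
2608.3 T = 192507 − 37972 = 154535
T ≈ 59.25 °C. Since T > 0 °C, the all-ice-melts assumption holds.

T_f ≈ 59.2 °C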